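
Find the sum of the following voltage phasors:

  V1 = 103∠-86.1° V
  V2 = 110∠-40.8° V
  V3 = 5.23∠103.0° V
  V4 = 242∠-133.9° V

Step 1 — Convert each phasor to rectangular form:
  V1 = 103·(cos(-86.1°) + j·sin(-86.1°)) = 7.006 - j102.8 V
  V2 = 110·(cos(-40.8°) + j·sin(-40.8°)) = 83.27 - j71.88 V
  V3 = 5.23·(cos(103.0°) + j·sin(103.0°)) = -1.176 + j5.096 V
  V4 = 242·(cos(-133.9°) + j·sin(-133.9°)) = -167.8 - j174.4 V
Step 2 — Sum components: V_total = -78.7 - j343.9 V.
Step 3 — Convert to polar: |V_total| = 352.8 V, ∠V_total = -102.9°.

V_total = 352.8∠-102.9° V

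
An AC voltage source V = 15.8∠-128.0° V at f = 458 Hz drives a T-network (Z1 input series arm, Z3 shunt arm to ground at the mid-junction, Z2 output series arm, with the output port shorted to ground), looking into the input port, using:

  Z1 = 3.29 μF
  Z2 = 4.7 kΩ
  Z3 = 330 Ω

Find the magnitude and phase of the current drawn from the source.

Step 1 — Angular frequency: ω = 2π·f = 2π·458 = 2878 rad/s.
Step 2 — Component impedances:
  Z1: Z = 1/(jωC) = -j/(ω·C) = 0 - j105.6 Ω
  Z2: Z = R = 4700 Ω
  Z3: Z = R = 330 Ω
Step 3 — With the output port shorted to ground, the output series arm Z2 runs from the junction to ground; the shunt arm Z3 also runs from the junction to ground. They appear in parallel: Z3 || Z2 = 308.3 Ω.
Step 4 — Series with input arm Z1: Z_in = Z1 + (Z3 || Z2) = 308.3 - j105.6 Ω = 325.9∠-18.9° Ω.
Step 5 — Source phasor: V = 15.8∠-128.0° V = -9.727 - j12.45 V.
Step 6 — Ohm's law: I = V / Z_total = (-9.727 - j12.45) / (308.3 - j105.6) = -0.01586 - j0.04581 A.
Step 7 — Convert to polar: |I| = 0.04848 A, ∠I = -109.1°.

I = 0.04848∠-109.1° A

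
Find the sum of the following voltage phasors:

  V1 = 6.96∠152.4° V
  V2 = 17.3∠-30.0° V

Step 1 — Convert each phasor to rectangular form:
  V1 = 6.96·(cos(152.4°) + j·sin(152.4°)) = -6.168 + j3.225 V
  V2 = 17.3·(cos(-30.0°) + j·sin(-30.0°)) = 14.98 - j8.65 V
Step 2 — Sum components: V_total = 8.814 - j5.425 V.
Step 3 — Convert to polar: |V_total| = 10.35 V, ∠V_total = -31.6°.

V_total = 10.35∠-31.6° V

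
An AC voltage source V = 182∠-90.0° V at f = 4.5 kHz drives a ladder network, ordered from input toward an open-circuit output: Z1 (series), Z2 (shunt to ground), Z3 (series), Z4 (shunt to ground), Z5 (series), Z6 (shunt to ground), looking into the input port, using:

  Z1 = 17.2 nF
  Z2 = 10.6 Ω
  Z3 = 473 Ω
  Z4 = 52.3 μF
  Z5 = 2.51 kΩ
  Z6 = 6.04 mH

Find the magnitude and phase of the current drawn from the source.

Step 1 — Angular frequency: ω = 2π·f = 2π·4500 = 2.827e+04 rad/s.
Step 2 — Component impedances:
  Z1: Z = 1/(jωC) = -j/(ω·C) = 0 - j2056 Ω
  Z2: Z = R = 10.6 Ω
  Z3: Z = R = 473 Ω
  Z4: Z = 1/(jωC) = -j/(ω·C) = 0 - j0.6762 Ω
  Z5: Z = R = 2510 Ω
  Z6: Z = jωL = j·2.827e+04·0.00604 = 0 + j170.8 Ω
Step 3 — Ladder network (open output): work backward from the far end, alternating series and parallel combinations. Z_in = 10.37 - j2056 Ω = 2056∠-89.7° Ω.
Step 4 — Source phasor: V = 182∠-90.0° V = 0 - j182 V.
Step 5 — Ohm's law: I = V / Z_total = (0 - j182) / (10.37 - j2056) = 0.08851 - j0.0004463 A.
Step 6 — Convert to polar: |I| = 0.08851 A, ∠I = -0.3°.

I = 0.08851∠-0.3° A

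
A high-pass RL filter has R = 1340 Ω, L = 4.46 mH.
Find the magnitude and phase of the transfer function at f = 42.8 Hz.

Step 1 — Angular frequency: ω = 2π·42.8 = 268.9 rad/s.
Step 2 — Transfer function: H(jω) = jωL/(R + jωL).
Step 3 — Numerator jωL = j·1.199; denominator R + jωL = 1340 + j1.199.
Step 4 — H = 8.011e-07 + j0.0008951.
Step 5 — Magnitude: |H| = 0.0008951 (-61.0 dB); phase: φ = 89.9°.

|H| = 0.0008951 (-61.0 dB), φ = 89.9°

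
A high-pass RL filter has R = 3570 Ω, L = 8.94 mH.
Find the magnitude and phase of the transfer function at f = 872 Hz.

Step 1 — Angular frequency: ω = 2π·872 = 5479 rad/s.
Step 2 — Transfer function: H(jω) = jωL/(R + jωL).
Step 3 — Numerator jωL = j·48.98; denominator R + jωL = 3570 + j48.98.
Step 4 — H = 0.0001882 + j0.01372.
Step 5 — Magnitude: |H| = 0.01372 (-37.3 dB); phase: φ = 89.2°.

|H| = 0.01372 (-37.3 dB), φ = 89.2°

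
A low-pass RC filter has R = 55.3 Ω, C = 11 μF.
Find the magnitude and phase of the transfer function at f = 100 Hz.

Step 1 — Angular frequency: ω = 2π·100 = 628.3 rad/s.
Step 2 — Transfer function: H(jω) = 1/(1 + jωRC).
Step 3 — Denominator: 1 + jωRC = 1 + j·628.3·55.3·1.1e-05 = 1 + j0.3822.
Step 4 — H = 0.8725 - j0.3335.
Step 5 — Magnitude: |H| = 0.9341 (-0.6 dB); phase: φ = -20.9°.

|H| = 0.9341 (-0.6 dB), φ = -20.9°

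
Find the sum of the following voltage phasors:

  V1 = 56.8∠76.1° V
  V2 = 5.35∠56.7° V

Step 1 — Convert each phasor to rectangular form:
  V1 = 56.8·(cos(76.1°) + j·sin(76.1°)) = 13.64 + j55.14 V
  V2 = 5.35·(cos(56.7°) + j·sin(56.7°)) = 2.937 + j4.472 V
Step 2 — Sum components: V_total = 16.58 + j59.61 V.
Step 3 — Convert to polar: |V_total| = 61.87 V, ∠V_total = 74.5°.

V_total = 61.87∠74.5° V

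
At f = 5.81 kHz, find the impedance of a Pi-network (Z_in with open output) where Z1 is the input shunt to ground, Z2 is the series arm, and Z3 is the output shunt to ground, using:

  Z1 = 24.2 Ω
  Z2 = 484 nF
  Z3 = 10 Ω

Step 1 — Angular frequency: ω = 2π·f = 2π·5810 = 3.651e+04 rad/s.
Step 2 — Component impedances:
  Z1: Z = R = 24.2 Ω
  Z2: Z = 1/(jωC) = -j/(ω·C) = 0 - j56.6 Ω
  Z3: Z = R = 10 Ω
Step 3 — With open output, the series arm Z2 and the output shunt Z3 appear in series to ground: Z2 + Z3 = 10 - j56.6 Ω.
Step 4 — Parallel with input shunt Z1: Z_in = Z1 || (Z2 + Z3) = 19.62 - j7.58 Ω = 21.03∠-21.1° Ω.

Z = 19.62 - j7.58 Ω = 21.03∠-21.1° Ω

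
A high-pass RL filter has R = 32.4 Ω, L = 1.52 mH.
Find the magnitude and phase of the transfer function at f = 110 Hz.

Step 1 — Angular frequency: ω = 2π·110 = 691.2 rad/s.
Step 2 — Transfer function: H(jω) = jωL/(R + jωL).
Step 3 — Numerator jωL = j·1.051; denominator R + jωL = 32.4 + j1.051.
Step 4 — H = 0.00105 + j0.03239.
Step 5 — Magnitude: |H| = 0.03241 (-29.8 dB); phase: φ = 88.1°.

|H| = 0.03241 (-29.8 dB), φ = 88.1°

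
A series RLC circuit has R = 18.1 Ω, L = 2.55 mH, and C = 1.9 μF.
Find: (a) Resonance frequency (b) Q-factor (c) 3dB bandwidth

Step 1 — Resonance: ω₀ = 1/√(LC) = 1/√(0.00255·1.9e-06) = 1.437e+04 rad/s.
Step 2 — f₀ = ω₀/(2π) = 2287 Hz.
Step 3 — Series Q: Q = ω₀L/R = 1.437e+04·0.00255/18.1 = 2.024.
Step 4 — Bandwidth: Δω = ω₀/Q = 7098 rad/s; BW = Δω/(2π) = 1130 Hz.

(a) f₀ = 2287 Hz  (b) Q = 2.024  (c) BW = 1130 Hz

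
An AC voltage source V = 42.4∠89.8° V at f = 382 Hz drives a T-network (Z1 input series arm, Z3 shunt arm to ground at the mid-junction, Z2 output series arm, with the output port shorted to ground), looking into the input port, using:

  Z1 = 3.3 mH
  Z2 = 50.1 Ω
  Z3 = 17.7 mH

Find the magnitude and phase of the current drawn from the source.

Step 1 — Angular frequency: ω = 2π·f = 2π·382 = 2400 rad/s.
Step 2 — Component impedances:
  Z1: Z = jωL = j·2400·0.0033 = 0 + j7.921 Ω
  Z2: Z = R = 50.1 Ω
  Z3: Z = jωL = j·2400·0.0177 = 0 + j42.48 Ω
Step 3 — With the output port shorted to ground, the output series arm Z2 runs from the junction to ground; the shunt arm Z3 also runs from the junction to ground. They appear in parallel: Z3 || Z2 = 20.96 + j24.71 Ω.
Step 4 — Series with input arm Z1: Z_in = Z1 + (Z3 || Z2) = 20.96 + j32.63 Ω = 38.78∠57.3° Ω.
Step 5 — Source phasor: V = 42.4∠89.8° V = 0.148 + j42.4 V.
Step 6 — Ohm's law: I = V / Z_total = (0.148 + j42.4) / (20.96 + j32.63) = 0.922 + j0.5875 A.
Step 7 — Convert to polar: |I| = 1.093 A, ∠I = 32.5°.

I = 1.093∠32.5° A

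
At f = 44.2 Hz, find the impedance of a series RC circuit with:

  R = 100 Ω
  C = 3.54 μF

Step 1 — Angular frequency: ω = 2π·f = 2π·44.2 = 277.7 rad/s.
Step 2 — Component impedances:
  R: Z = R = 100 Ω
  C: Z = 1/(jωC) = -j/(ω·C) = 0 - j1017 Ω
Step 3 — Series combination: Z_total = R + C = 100 - j1017 Ω = 1022∠-84.4° Ω.

Z = 100 - j1017 Ω = 1022∠-84.4° Ω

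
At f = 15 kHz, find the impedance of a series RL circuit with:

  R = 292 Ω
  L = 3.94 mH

Step 1 — Angular frequency: ω = 2π·f = 2π·1.5e+04 = 9.425e+04 rad/s.
Step 2 — Component impedances:
  R: Z = R = 292 Ω
  L: Z = jωL = j·9.425e+04·0.00394 = 0 + j371.3 Ω
Step 3 — Series combination: Z_total = R + L = 292 + j371.3 Ω = 472.4∠51.8° Ω.

Z = 292 + j371.3 Ω = 472.4∠51.8° Ω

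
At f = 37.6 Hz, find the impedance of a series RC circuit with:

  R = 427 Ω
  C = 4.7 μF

Step 1 — Angular frequency: ω = 2π·f = 2π·37.6 = 236.2 rad/s.
Step 2 — Component impedances:
  R: Z = R = 427 Ω
  C: Z = 1/(jωC) = -j/(ω·C) = 0 - j900.6 Ω
Step 3 — Series combination: Z_total = R + C = 427 - j900.6 Ω = 996.7∠-64.6° Ω.

Z = 427 - j900.6 Ω = 996.7∠-64.6° Ω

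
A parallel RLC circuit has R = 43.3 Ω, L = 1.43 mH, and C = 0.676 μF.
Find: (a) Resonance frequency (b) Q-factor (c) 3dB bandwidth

Step 1 — Resonance: ω₀ = 1/√(LC) = 1/√(0.00143·6.76e-07) = 3.216e+04 rad/s.
Step 2 — f₀ = ω₀/(2π) = 5119 Hz.
Step 3 — Parallel Q: Q = R/(ω₀L) = 43.3/(3.216e+04·0.00143) = 0.9414.
Step 4 — Bandwidth: Δω = ω₀/Q = 3.416e+04 rad/s; BW = Δω/(2π) = 5437 Hz.

(a) f₀ = 5119 Hz  (b) Q = 0.9414  (c) BW = 5437 Hz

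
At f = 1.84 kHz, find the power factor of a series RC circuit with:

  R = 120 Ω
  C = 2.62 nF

Step 1 — Angular frequency: ω = 2π·f = 2π·1840 = 1.156e+04 rad/s.
Step 2 — Component impedances:
  R: Z = R = 120 Ω
  C: Z = 1/(jωC) = -j/(ω·C) = 0 - j3.301e+04 Ω
Step 3 — Series combination: Z_total = R + C = 120 - j3.301e+04 Ω = 3.301e+04∠-89.8° Ω.
Step 4 — Power factor: PF = cos(φ) = Re(Z)/|Z| = 120/3.301e+04 = 0.003635.
Step 5 — Type: Im(Z) = -3.301e+04 ⇒ leading (phase φ = -89.8°).

PF = 0.003635 (leading, φ = -89.8°)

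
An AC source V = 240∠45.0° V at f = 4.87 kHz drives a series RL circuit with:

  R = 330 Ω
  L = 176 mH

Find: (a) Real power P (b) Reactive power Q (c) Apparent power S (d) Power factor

Step 1 — Angular frequency: ω = 2π·f = 2π·4870 = 3.06e+04 rad/s.
Step 2 — Component impedances:
  R: Z = R = 330 Ω
  L: Z = jωL = j·3.06e+04·0.176 = 0 + j5385 Ω
Step 3 — Series combination: Z_total = R + L = 330 + j5385 Ω = 5396∠86.5° Ω.
Step 4 — Source phasor: V = 240∠45.0° V = 169.7 + j169.7 V.
Step 5 — Current: I = V / Z = 0.03332 - j0.02947 A = 0.04448∠-41.5° A.
Step 6 — Complex power: S = V·I* = 0.6529 + j10.66 VA.
Step 7 — Real power: P = Re(S) = 0.6529 W.
Step 8 — Reactive power: Q = Im(S) = 10.66 VAR.
Step 9 — Apparent power: |S| = 10.68 VA.
Step 10 — Power factor: PF = P/|S| = 0.06116 (lagging).

(a) P = 0.6529 W  (b) Q = 10.66 VAR  (c) S = 10.68 VA  (d) PF = 0.06116 (lagging)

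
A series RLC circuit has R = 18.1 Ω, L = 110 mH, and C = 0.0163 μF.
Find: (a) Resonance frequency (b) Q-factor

Step 1 — Resonance condition Im(Z)=0 gives ω₀ = 1/√(LC).
Step 2 — ω₀ = 1/√(0.11·1.63e-08) = 2.362e+04 rad/s.
Step 3 — f₀ = ω₀/(2π) = 3759 Hz.
Step 4 — Series Q: Q = ω₀L/R = 2.362e+04·0.11/18.1 = 143.5.

(a) f₀ = 3759 Hz  (b) Q = 143.5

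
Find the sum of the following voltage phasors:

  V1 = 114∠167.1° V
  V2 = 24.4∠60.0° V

Step 1 — Convert each phasor to rectangular form:
  V1 = 114·(cos(167.1°) + j·sin(167.1°)) = -111.1 + j25.45 V
  V2 = 24.4·(cos(60.0°) + j·sin(60.0°)) = 12.2 + j21.13 V
Step 2 — Sum components: V_total = -98.92 + j46.58 V.
Step 3 — Convert to polar: |V_total| = 109.3 V, ∠V_total = 154.8°.

V_total = 109.3∠154.8° V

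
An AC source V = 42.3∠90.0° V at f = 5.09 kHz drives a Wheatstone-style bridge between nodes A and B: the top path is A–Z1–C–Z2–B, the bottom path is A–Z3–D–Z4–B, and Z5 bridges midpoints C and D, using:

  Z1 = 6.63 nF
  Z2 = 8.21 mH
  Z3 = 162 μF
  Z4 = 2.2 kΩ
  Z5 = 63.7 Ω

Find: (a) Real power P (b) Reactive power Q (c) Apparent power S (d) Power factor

Step 1 — Angular frequency: ω = 2π·f = 2π·5090 = 3.198e+04 rad/s.
Step 2 — Component impedances:
  Z1: Z = 1/(jωC) = -j/(ω·C) = 0 - j4716 Ω
  Z2: Z = jωL = j·3.198e+04·0.00821 = 0 + j262.6 Ω
  Z3: Z = 1/(jωC) = -j/(ω·C) = 0 - j0.193 Ω
  Z4: Z = R = 2200 Ω
  Z5: Z = R = 63.7 Ω
Step 3 — Bridge requires nodal analysis (the Z5 bridge couples midpoints C and D, so the two paths cannot be reduced to a simple series/parallel combination). Setting node B to ground and injecting 1 A at node A, the 3-node admittance system at A, C, D solves to V_A = Z_AB = 90.09 + j243.7 Ω = 259.9∠69.7° Ω.
Step 4 — Source phasor: V = 42.3∠90.0° V = 0 + j42.3 V.
Step 5 — Current: I = V / Z = 0.1527 + j0.05644 A = 0.1628∠20.3° A.
Step 6 — Complex power: S = V·I* = 2.387 + j6.459 VA.
Step 7 — Real power: P = Re(S) = 2.387 W.
Step 8 — Reactive power: Q = Im(S) = 6.459 VAR.
Step 9 — Apparent power: |S| = 6.886 VA.
Step 10 — Power factor: PF = P/|S| = 0.3467 (lagging).

(a) P = 2.387 W  (b) Q = 6.459 VAR  (c) S = 6.886 VA  (d) PF = 0.3467 (lagging)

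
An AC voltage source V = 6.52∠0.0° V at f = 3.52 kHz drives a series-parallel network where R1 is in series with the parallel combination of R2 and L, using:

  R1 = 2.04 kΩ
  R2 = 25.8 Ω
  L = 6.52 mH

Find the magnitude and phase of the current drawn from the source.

Step 1 — Angular frequency: ω = 2π·f = 2π·3520 = 2.212e+04 rad/s.
Step 2 — Component impedances:
  R1: Z = R = 2040 Ω
  R2: Z = R = 25.8 Ω
  L: Z = jωL = j·2.212e+04·0.00652 = 0 + j144.2 Ω
Step 3 — Parallel branch: R2 || L = 1/(1/R2 + 1/L) = 25 + j4.473 Ω.
Step 4 — Series with R1: Z_total = R1 + (R2 || L) = 2065 + j4.473 Ω = 2065∠0.1° Ω.
Step 5 — Source phasor: V = 6.52∠0.0° V = 6.52 V.
Step 6 — Ohm's law: I = V / Z_total = (6.52) / (2065 + j4.473) = 0.003157 - j6.839e-06 A.
Step 7 — Convert to polar: |I| = 0.003157 A, ∠I = -0.1°.

I = 0.003157∠-0.1° A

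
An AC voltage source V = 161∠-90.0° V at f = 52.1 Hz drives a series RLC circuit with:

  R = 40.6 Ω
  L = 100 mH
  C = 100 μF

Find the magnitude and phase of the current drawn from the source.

Step 1 — Angular frequency: ω = 2π·f = 2π·52.1 = 327.4 rad/s.
Step 2 — Component impedances:
  R: Z = R = 40.6 Ω
  L: Z = jωL = j·327.4·0.1 = 0 + j32.74 Ω
  C: Z = 1/(jωC) = -j/(ω·C) = 0 - j30.55 Ω
Step 3 — Series combination: Z_total = R + L + C = 40.6 + j2.187 Ω = 40.66∠3.1° Ω.
Step 4 — Source phasor: V = 161∠-90.0° V = 0 - j161 V.
Step 5 — Ohm's law: I = V / Z_total = (0 - j161) / (40.6 + j2.187) = -0.213 - j3.954 A.
Step 6 — Convert to polar: |I| = 3.96 A, ∠I = -93.1°.

I = 3.96∠-93.1° A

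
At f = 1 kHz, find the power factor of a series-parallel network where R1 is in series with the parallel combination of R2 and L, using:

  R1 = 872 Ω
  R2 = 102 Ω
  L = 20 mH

Step 1 — Angular frequency: ω = 2π·f = 2π·1000 = 6283 rad/s.
Step 2 — Component impedances:
  R1: Z = R = 872 Ω
  R2: Z = R = 102 Ω
  L: Z = jωL = j·6283·0.02 = 0 + j125.7 Ω
Step 3 — Parallel branch: R2 || L = 1/(1/R2 + 1/L) = 61.49 + j49.91 Ω.
Step 4 — Series with R1: Z_total = R1 + (R2 || L) = 933.5 + j49.91 Ω = 934.8∠3.1° Ω.
Step 5 — Power factor: PF = cos(φ) = Re(Z)/|Z| = 933.5/934.8 = 0.9986.
Step 6 — Type: Im(Z) = 49.91 ⇒ lagging (phase φ = 3.1°).

PF = 0.9986 (lagging, φ = 3.1°)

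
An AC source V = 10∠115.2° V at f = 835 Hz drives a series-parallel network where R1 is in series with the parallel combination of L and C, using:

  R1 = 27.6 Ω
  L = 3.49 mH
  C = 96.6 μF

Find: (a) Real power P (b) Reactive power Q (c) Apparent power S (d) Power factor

Step 1 — Angular frequency: ω = 2π·f = 2π·835 = 5246 rad/s.
Step 2 — Component impedances:
  R1: Z = R = 27.6 Ω
  L: Z = jωL = j·5246·0.00349 = 0 + j18.31 Ω
  C: Z = 1/(jωC) = -j/(ω·C) = 0 - j1.973 Ω
Step 3 — Parallel branch: L || C = 1/(1/L + 1/C) = 0 - j2.211 Ω.
Step 4 — Series with R1: Z_total = R1 + (L || C) = 27.6 - j2.211 Ω = 27.69∠-4.6° Ω.
Step 5 — Source phasor: V = 10∠115.2° V = -4.258 + j9.048 V.
Step 6 — Current: I = V / Z = -0.1794 + j0.3135 A = 0.3612∠119.8° A.
Step 7 — Complex power: S = V·I* = 3.6 - j0.2885 VA.
Step 8 — Real power: P = Re(S) = 3.6 W.
Step 9 — Reactive power: Q = Im(S) = -0.2885 VAR.
Step 10 — Apparent power: |S| = 3.612 VA.
Step 11 — Power factor: PF = P/|S| = 0.9968 (leading).

(a) P = 3.6 W  (b) Q = -0.2885 VAR  (c) S = 3.612 VA  (d) PF = 0.9968 (leading)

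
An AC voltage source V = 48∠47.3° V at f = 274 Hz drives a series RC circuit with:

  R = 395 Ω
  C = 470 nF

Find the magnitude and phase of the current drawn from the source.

Step 1 — Angular frequency: ω = 2π·f = 2π·274 = 1722 rad/s.
Step 2 — Component impedances:
  R: Z = R = 395 Ω
  C: Z = 1/(jωC) = -j/(ω·C) = 0 - j1236 Ω
Step 3 — Series combination: Z_total = R + C = 395 - j1236 Ω = 1297∠-72.3° Ω.
Step 4 — Source phasor: V = 48∠47.3° V = 32.55 + j35.28 V.
Step 5 — Ohm's law: I = V / Z_total = (32.55 + j35.28) / (395 - j1236) = -0.01826 + j0.03218 A.
Step 6 — Convert to polar: |I| = 0.037 A, ∠I = 119.6°.

I = 0.037∠119.6° A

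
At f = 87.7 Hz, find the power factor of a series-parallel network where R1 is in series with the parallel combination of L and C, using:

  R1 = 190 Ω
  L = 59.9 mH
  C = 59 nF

Step 1 — Angular frequency: ω = 2π·f = 2π·87.7 = 551 rad/s.
Step 2 — Component impedances:
  R1: Z = R = 190 Ω
  L: Z = jωL = j·551·0.0599 = 0 + j33.01 Ω
  C: Z = 1/(jωC) = -j/(ω·C) = 0 - j3.076e+04 Ω
Step 3 — Parallel branch: L || C = 1/(1/L + 1/C) = 0 + j33.04 Ω.
Step 4 — Series with R1: Z_total = R1 + (L || C) = 190 + j33.04 Ω = 192.9∠9.9° Ω.
Step 5 — Power factor: PF = cos(φ) = Re(Z)/|Z| = 190/192.85 = 0.9852.
Step 6 — Type: Im(Z) = 33.04 ⇒ lagging (phase φ = 9.9°).

PF = 0.9852 (lagging, φ = 9.9°)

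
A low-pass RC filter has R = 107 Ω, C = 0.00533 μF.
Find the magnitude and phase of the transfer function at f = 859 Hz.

Step 1 — Angular frequency: ω = 2π·859 = 5397 rad/s.
Step 2 — Transfer function: H(jω) = 1/(1 + jωRC).
Step 3 — Denominator: 1 + jωRC = 1 + j·5397·107·5.33e-09 = 1 + j0.003078.
Step 4 — H = 1 - j0.003078.
Step 5 — Magnitude: |H| = 1 (-0.0 dB); phase: φ = -0.2°.

|H| = 1 (-0.0 dB), φ = -0.2°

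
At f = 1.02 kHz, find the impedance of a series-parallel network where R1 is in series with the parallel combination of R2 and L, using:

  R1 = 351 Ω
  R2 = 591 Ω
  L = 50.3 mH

Step 1 — Angular frequency: ω = 2π·f = 2π·1020 = 6409 rad/s.
Step 2 — Component impedances:
  R1: Z = R = 351 Ω
  R2: Z = R = 591 Ω
  L: Z = jωL = j·6409·0.0503 = 0 + j322.4 Ω
Step 3 — Parallel branch: R2 || L = 1/(1/R2 + 1/L) = 135.5 + j248.4 Ω.
Step 4 — Series with R1: Z_total = R1 + (R2 || L) = 486.5 + j248.4 Ω = 546.3∠27.1° Ω.

Z = 486.5 + j248.4 Ω = 546.3∠27.1° Ω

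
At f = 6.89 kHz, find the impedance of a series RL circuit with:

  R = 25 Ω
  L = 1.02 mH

Step 1 — Angular frequency: ω = 2π·f = 2π·6890 = 4.329e+04 rad/s.
Step 2 — Component impedances:
  R: Z = R = 25 Ω
  L: Z = jωL = j·4.329e+04·0.00102 = 0 + j44.16 Ω
Step 3 — Series combination: Z_total = R + L = 25 + j44.16 Ω = 50.74∠60.5° Ω.

Z = 25 + j44.16 Ω = 50.74∠60.5° Ω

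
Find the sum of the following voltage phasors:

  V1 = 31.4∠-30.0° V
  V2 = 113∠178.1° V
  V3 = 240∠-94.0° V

Step 1 — Convert each phasor to rectangular form:
  V1 = 31.4·(cos(-30.0°) + j·sin(-30.0°)) = 27.19 - j15.7 V
  V2 = 113·(cos(178.1°) + j·sin(178.1°)) = -112.9 + j3.747 V
  V3 = 240·(cos(-94.0°) + j·sin(-94.0°)) = -16.74 - j239.4 V
Step 2 — Sum components: V_total = -102.5 - j251.4 V.
Step 3 — Convert to polar: |V_total| = 271.5 V, ∠V_total = -112.2°.

V_total = 271.5∠-112.2° V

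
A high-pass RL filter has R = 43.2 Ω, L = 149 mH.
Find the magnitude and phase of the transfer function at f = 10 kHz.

Step 1 — Angular frequency: ω = 2π·1e+04 = 6.283e+04 rad/s.
Step 2 — Transfer function: H(jω) = jωL/(R + jωL).
Step 3 — Numerator jωL = j·9362; denominator R + jωL = 43.2 + j9362.
Step 4 — H = 1 + j0.004614.
Step 5 — Magnitude: |H| = 1 (-0.0 dB); phase: φ = 0.3°.

|H| = 1 (-0.0 dB), φ = 0.3°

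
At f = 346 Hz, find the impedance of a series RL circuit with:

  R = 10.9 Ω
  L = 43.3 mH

Step 1 — Angular frequency: ω = 2π·f = 2π·346 = 2174 rad/s.
Step 2 — Component impedances:
  R: Z = R = 10.9 Ω
  L: Z = jωL = j·2174·0.0433 = 0 + j94.13 Ω
Step 3 — Series combination: Z_total = R + L = 10.9 + j94.13 Ω = 94.76∠83.4° Ω.

Z = 10.9 + j94.13 Ω = 94.76∠83.4° Ω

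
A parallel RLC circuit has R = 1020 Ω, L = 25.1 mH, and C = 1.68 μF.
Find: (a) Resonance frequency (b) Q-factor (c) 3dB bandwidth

Step 1 — Resonance: ω₀ = 1/√(LC) = 1/√(0.0251·1.68e-06) = 4870 rad/s.
Step 2 — f₀ = ω₀/(2π) = 775 Hz.
Step 3 — Parallel Q: Q = R/(ω₀L) = 1020/(4870·0.0251) = 8.345.
Step 4 — Bandwidth: Δω = ω₀/Q = 583.6 rad/s; BW = Δω/(2π) = 92.88 Hz.

(a) f₀ = 775 Hz  (b) Q = 8.345  (c) BW = 92.88 Hz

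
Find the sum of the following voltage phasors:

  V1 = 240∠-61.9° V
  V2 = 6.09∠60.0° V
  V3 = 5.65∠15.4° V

Step 1 — Convert each phasor to rectangular form:
  V1 = 240·(cos(-61.9°) + j·sin(-61.9°)) = 113 - j211.7 V
  V2 = 6.09·(cos(60.0°) + j·sin(60.0°)) = 3.045 + j5.274 V
  V3 = 5.65·(cos(15.4°) + j·sin(15.4°)) = 5.447 + j1.5 V
Step 2 — Sum components: V_total = 121.5 - j204.9 V.
Step 3 — Convert to polar: |V_total| = 238.3 V, ∠V_total = -59.3°.

V_total = 238.3∠-59.3° V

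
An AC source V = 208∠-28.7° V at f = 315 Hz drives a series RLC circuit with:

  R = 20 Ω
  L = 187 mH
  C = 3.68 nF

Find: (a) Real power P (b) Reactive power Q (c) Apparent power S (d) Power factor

Step 1 — Angular frequency: ω = 2π·f = 2π·315 = 1979 rad/s.
Step 2 — Component impedances:
  R: Z = R = 20 Ω
  L: Z = jωL = j·1979·0.187 = 0 + j370.1 Ω
  C: Z = 1/(jωC) = -j/(ω·C) = 0 - j1.373e+05 Ω
Step 3 — Series combination: Z_total = R + L + C = 20 - j1.369e+05 Ω = 1.369e+05∠-90.0° Ω.
Step 4 — Source phasor: V = 208∠-28.7° V = 182.4 - j99.89 V.
Step 5 — Current: I = V / Z = 0.0007297 + j0.001332 A = 0.001519∠61.3° A.
Step 6 — Complex power: S = V·I* = 4.615e-05 - j0.316 VA.
Step 7 — Real power: P = Re(S) = 4.615e-05 W.
Step 8 — Reactive power: Q = Im(S) = -0.316 VAR.
Step 9 — Apparent power: |S| = 0.316 VA.
Step 10 — Power factor: PF = P/|S| = 0.0001461 (leading).

(a) P = 4.615e-05 W  (b) Q = -0.316 VAR  (c) S = 0.316 VA  (d) PF = 0.0001461 (leading)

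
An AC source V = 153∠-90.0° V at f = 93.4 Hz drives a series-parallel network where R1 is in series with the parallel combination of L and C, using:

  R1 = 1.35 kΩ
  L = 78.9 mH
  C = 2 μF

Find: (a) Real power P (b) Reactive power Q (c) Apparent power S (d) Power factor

Step 1 — Angular frequency: ω = 2π·f = 2π·93.4 = 586.8 rad/s.
Step 2 — Component impedances:
  R1: Z = R = 1350 Ω
  L: Z = jωL = j·586.8·0.0789 = 0 + j46.3 Ω
  C: Z = 1/(jωC) = -j/(ω·C) = 0 - j852 Ω
Step 3 — Parallel branch: L || C = 1/(1/L + 1/C) = 0 + j48.96 Ω.
Step 4 — Series with R1: Z_total = R1 + (L || C) = 1350 + j48.96 Ω = 1351∠2.1° Ω.
Step 5 — Source phasor: V = 153∠-90.0° V = 0 - j153 V.
Step 6 — Current: I = V / Z = -0.004105 - j0.1132 A = 0.1133∠-92.1° A.
Step 7 — Complex power: S = V·I* = 17.32 + j0.6281 VA.
Step 8 — Real power: P = Re(S) = 17.32 W.
Step 9 — Reactive power: Q = Im(S) = 0.6281 VAR.
Step 10 — Apparent power: |S| = 17.33 VA.
Step 11 — Power factor: PF = P/|S| = 0.9993 (lagging).

(a) P = 17.32 W  (b) Q = 0.6281 VAR  (c) S = 17.33 VA  (d) PF = 0.9993 (lagging)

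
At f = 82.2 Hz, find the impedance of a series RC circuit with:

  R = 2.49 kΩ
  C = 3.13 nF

Step 1 — Angular frequency: ω = 2π·f = 2π·82.2 = 516.5 rad/s.
Step 2 — Component impedances:
  R: Z = R = 2490 Ω
  C: Z = 1/(jωC) = -j/(ω·C) = 0 - j6.186e+05 Ω
Step 3 — Series combination: Z_total = R + C = 2490 - j6.186e+05 Ω = 6.186e+05∠-89.8° Ω.

Z = 2490 - j6.186e+05 Ω = 6.186e+05∠-89.8° Ω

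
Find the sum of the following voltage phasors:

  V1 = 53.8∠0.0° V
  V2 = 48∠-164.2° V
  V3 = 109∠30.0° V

Step 1 — Convert each phasor to rectangular form:
  V1 = 53.8·(cos(0.0°) + j·sin(0.0°)) = 53.8 V
  V2 = 48·(cos(-164.2°) + j·sin(-164.2°)) = -46.19 - j13.07 V
  V3 = 109·(cos(30.0°) + j·sin(30.0°)) = 94.4 + j54.5 V
Step 2 — Sum components: V_total = 102 + j41.43 V.
Step 3 — Convert to polar: |V_total| = 110.1 V, ∠V_total = 22.1°.

V_total = 110.1∠22.1° V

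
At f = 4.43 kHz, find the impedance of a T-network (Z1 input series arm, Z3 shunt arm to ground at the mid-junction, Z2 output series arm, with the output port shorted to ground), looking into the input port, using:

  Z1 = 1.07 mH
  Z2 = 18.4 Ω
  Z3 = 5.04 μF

Step 1 — Angular frequency: ω = 2π·f = 2π·4430 = 2.783e+04 rad/s.
Step 2 — Component impedances:
  Z1: Z = jωL = j·2.783e+04·0.00107 = 0 + j29.78 Ω
  Z2: Z = R = 18.4 Ω
  Z3: Z = 1/(jωC) = -j/(ω·C) = 0 - j7.128 Ω
Step 3 — With the output port shorted to ground, the output series arm Z2 runs from the junction to ground; the shunt arm Z3 also runs from the junction to ground. They appear in parallel: Z3 || Z2 = 2.401 - j6.198 Ω.
Step 4 — Series with input arm Z1: Z_in = Z1 + (Z3 || Z2) = 2.401 + j23.58 Ω = 23.71∠84.2° Ω.

Z = 2.401 + j23.58 Ω = 23.71∠84.2° Ω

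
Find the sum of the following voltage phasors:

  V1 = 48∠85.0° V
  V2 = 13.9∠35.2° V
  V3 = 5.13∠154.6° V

Step 1 — Convert each phasor to rectangular form:
  V1 = 48·(cos(85.0°) + j·sin(85.0°)) = 4.183 + j47.82 V
  V2 = 13.9·(cos(35.2°) + j·sin(35.2°)) = 11.36 + j8.012 V
  V3 = 5.13·(cos(154.6°) + j·sin(154.6°)) = -4.634 + j2.2 V
Step 2 — Sum components: V_total = 10.91 + j58.03 V.
Step 3 — Convert to polar: |V_total| = 59.05 V, ∠V_total = 79.4°.

V_total = 59.05∠79.4° V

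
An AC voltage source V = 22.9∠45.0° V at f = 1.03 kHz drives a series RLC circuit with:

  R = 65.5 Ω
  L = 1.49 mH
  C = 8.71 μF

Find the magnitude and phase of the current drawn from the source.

Step 1 — Angular frequency: ω = 2π·f = 2π·1030 = 6472 rad/s.
Step 2 — Component impedances:
  R: Z = R = 65.5 Ω
  L: Z = jωL = j·6472·0.00149 = 0 + j9.643 Ω
  C: Z = 1/(jωC) = -j/(ω·C) = 0 - j17.74 Ω
Step 3 — Series combination: Z_total = R + L + C = 65.5 - j8.098 Ω = 66∠-7.0° Ω.
Step 4 — Source phasor: V = 22.9∠45.0° V = 16.19 + j16.19 V.
Step 5 — Ohm's law: I = V / Z_total = (16.19 + j16.19) / (65.5 - j8.098) = 0.2134 + j0.2736 A.
Step 6 — Convert to polar: |I| = 0.347 A, ∠I = 52.0°.

I = 0.347∠52.0° A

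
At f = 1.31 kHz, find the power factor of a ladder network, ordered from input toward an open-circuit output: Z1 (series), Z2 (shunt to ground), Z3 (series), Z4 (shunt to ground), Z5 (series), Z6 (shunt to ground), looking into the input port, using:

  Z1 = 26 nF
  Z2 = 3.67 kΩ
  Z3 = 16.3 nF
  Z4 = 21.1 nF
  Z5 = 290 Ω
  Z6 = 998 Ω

Step 1 — Angular frequency: ω = 2π·f = 2π·1310 = 8231 rad/s.
Step 2 — Component impedances:
  Z1: Z = 1/(jωC) = -j/(ω·C) = 0 - j4673 Ω
  Z2: Z = R = 3670 Ω
  Z3: Z = 1/(jωC) = -j/(ω·C) = 0 - j7454 Ω
  Z4: Z = 1/(jωC) = -j/(ω·C) = 0 - j5758 Ω
  Z5: Z = R = 290 Ω
  Z6: Z = R = 998 Ω
Step 3 — Ladder network (open output): work backward from the far end, alternating series and parallel combinations. Z_in = 2882 - j5916 Ω = 6581∠-64.0° Ω.
Step 4 — Power factor: PF = cos(φ) = Re(Z)/|Z| = 2882/6581 = 0.4379.
Step 5 — Type: Im(Z) = -5916 ⇒ leading (phase φ = -64.0°).

PF = 0.4379 (leading, φ = -64.0°)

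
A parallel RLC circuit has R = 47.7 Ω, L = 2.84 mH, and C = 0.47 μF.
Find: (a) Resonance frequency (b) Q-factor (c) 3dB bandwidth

Step 1 — Resonance: ω₀ = 1/√(LC) = 1/√(0.00284·4.7e-07) = 2.737e+04 rad/s.
Step 2 — f₀ = ω₀/(2π) = 4356 Hz.
Step 3 — Parallel Q: Q = R/(ω₀L) = 47.7/(2.737e+04·0.00284) = 0.6136.
Step 4 — Bandwidth: Δω = ω₀/Q = 4.461e+04 rad/s; BW = Δω/(2π) = 7099 Hz.

(a) f₀ = 4356 Hz  (b) Q = 0.6136  (c) BW = 7099 Hz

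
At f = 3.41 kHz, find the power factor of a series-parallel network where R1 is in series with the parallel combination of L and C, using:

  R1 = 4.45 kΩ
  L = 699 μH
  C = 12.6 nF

Step 1 — Angular frequency: ω = 2π·f = 2π·3410 = 2.143e+04 rad/s.
Step 2 — Component impedances:
  R1: Z = R = 4450 Ω
  L: Z = jωL = j·2.143e+04·0.000699 = 0 + j14.98 Ω
  C: Z = 1/(jωC) = -j/(ω·C) = 0 - j3704 Ω
Step 3 — Parallel branch: L || C = 1/(1/L + 1/C) = 0 + j15.04 Ω.
Step 4 — Series with R1: Z_total = R1 + (L || C) = 4450 + j15.04 Ω = 4450∠0.2° Ω.
Step 5 — Power factor: PF = cos(φ) = Re(Z)/|Z| = 4450/4450 = 1.
Step 6 — Type: Im(Z) = 15.04 ⇒ lagging (phase φ = 0.2°).

PF = 1 (lagging, φ = 0.2°)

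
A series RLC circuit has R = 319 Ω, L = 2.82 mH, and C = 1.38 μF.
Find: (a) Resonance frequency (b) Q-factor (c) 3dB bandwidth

Step 1 — Resonance condition Im(Z)=0 gives ω₀ = 1/√(LC).
Step 2 — ω₀ = 1/√(0.00282·1.38e-06) = 1.603e+04 rad/s.
Step 3 — f₀ = ω₀/(2π) = 2551 Hz.
Step 4 — Series Q: Q = ω₀L/R = 1.603e+04·0.00282/319 = 0.1417.
Step 5 — 3dB bandwidth: Δω = ω₀/Q = 1.131e+05 rad/s; BW = Δω/(2π) = 1.8e+04 Hz.

(a) f₀ = 2551 Hz  (b) Q = 0.1417  (c) BW = 1.8e+04 Hz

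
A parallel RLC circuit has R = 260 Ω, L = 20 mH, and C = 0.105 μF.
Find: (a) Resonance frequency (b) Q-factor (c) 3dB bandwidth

Step 1 — Resonance: ω₀ = 1/√(LC) = 1/√(0.02·1.05e-07) = 2.182e+04 rad/s.
Step 2 — f₀ = ω₀/(2π) = 3473 Hz.
Step 3 — Parallel Q: Q = R/(ω₀L) = 260/(2.182e+04·0.02) = 0.5957.
Step 4 — Bandwidth: Δω = ω₀/Q = 3.663e+04 rad/s; BW = Δω/(2π) = 5830 Hz.

(a) f₀ = 3473 Hz  (b) Q = 0.5957  (c) BW = 5830 Hz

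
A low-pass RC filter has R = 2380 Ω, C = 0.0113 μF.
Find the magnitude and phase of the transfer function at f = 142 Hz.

Step 1 — Angular frequency: ω = 2π·142 = 892.2 rad/s.
Step 2 — Transfer function: H(jω) = 1/(1 + jωRC).
Step 3 — Denominator: 1 + jωRC = 1 + j·892.2·2380·1.13e-08 = 1 + j0.024.
Step 4 — H = 0.9994 - j0.02398.
Step 5 — Magnitude: |H| = 0.9997 (-0.0 dB); phase: φ = -1.4°.

|H| = 0.9997 (-0.0 dB), φ = -1.4°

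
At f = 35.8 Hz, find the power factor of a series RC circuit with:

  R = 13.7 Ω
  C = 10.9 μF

Step 1 — Angular frequency: ω = 2π·f = 2π·35.8 = 224.9 rad/s.
Step 2 — Component impedances:
  R: Z = R = 13.7 Ω
  C: Z = 1/(jωC) = -j/(ω·C) = 0 - j407.9 Ω
Step 3 — Series combination: Z_total = R + C = 13.7 - j407.9 Ω = 408.1∠-88.1° Ω.
Step 4 — Power factor: PF = cos(φ) = Re(Z)/|Z| = 13.7/408.1 = 0.03357.
Step 5 — Type: Im(Z) = -407.9 ⇒ leading (phase φ = -88.1°).

PF = 0.03357 (leading, φ = -88.1°)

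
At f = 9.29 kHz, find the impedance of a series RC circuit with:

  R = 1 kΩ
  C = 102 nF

Step 1 — Angular frequency: ω = 2π·f = 2π·9290 = 5.837e+04 rad/s.
Step 2 — Component impedances:
  R: Z = R = 1000 Ω
  C: Z = 1/(jωC) = -j/(ω·C) = 0 - j168 Ω
Step 3 — Series combination: Z_total = R + C = 1000 - j168 Ω = 1014∠-9.5° Ω.

Z = 1000 - j168 Ω = 1014∠-9.5° Ω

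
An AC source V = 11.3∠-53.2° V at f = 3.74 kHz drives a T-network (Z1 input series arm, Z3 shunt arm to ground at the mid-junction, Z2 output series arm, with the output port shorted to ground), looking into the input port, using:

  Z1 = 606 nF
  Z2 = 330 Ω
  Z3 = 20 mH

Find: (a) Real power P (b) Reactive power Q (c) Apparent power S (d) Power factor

Step 1 — Angular frequency: ω = 2π·f = 2π·3740 = 2.35e+04 rad/s.
Step 2 — Component impedances:
  Z1: Z = 1/(jωC) = -j/(ω·C) = 0 - j70.22 Ω
  Z2: Z = R = 330 Ω
  Z3: Z = jωL = j·2.35e+04·0.02 = 0 + j470 Ω
Step 3 — With the output port shorted to ground, the output series arm Z2 runs from the junction to ground; the shunt arm Z3 also runs from the junction to ground. They appear in parallel: Z3 || Z2 = 221 + j155.2 Ω.
Step 4 — Series with input arm Z1: Z_in = Z1 + (Z3 || Z2) = 221 + j84.97 Ω = 236.8∠21.0° Ω.
Step 5 — Source phasor: V = 11.3∠-53.2° V = 6.769 - j9.048 V.
Step 6 — Current: I = V / Z = 0.01297 - j0.04592 A = 0.04772∠-74.2° A.
Step 7 — Complex power: S = V·I* = 0.5033 + j0.1935 VA.
Step 8 — Real power: P = Re(S) = 0.5033 W.
Step 9 — Reactive power: Q = Im(S) = 0.1935 VAR.
Step 10 — Apparent power: |S| = 0.5392 VA.
Step 11 — Power factor: PF = P/|S| = 0.9334 (lagging).

(a) P = 0.5033 W  (b) Q = 0.1935 VAR  (c) S = 0.5392 VA  (d) PF = 0.9334 (lagging)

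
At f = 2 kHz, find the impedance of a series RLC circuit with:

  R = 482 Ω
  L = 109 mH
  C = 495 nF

Step 1 — Angular frequency: ω = 2π·f = 2π·2000 = 1.257e+04 rad/s.
Step 2 — Component impedances:
  R: Z = R = 482 Ω
  L: Z = jωL = j·1.257e+04·0.109 = 0 + j1370 Ω
  C: Z = 1/(jωC) = -j/(ω·C) = 0 - j160.8 Ω
Step 3 — Series combination: Z_total = R + L + C = 482 + j1209 Ω = 1302∠68.3° Ω.

Z = 482 + j1209 Ω = 1302∠68.3° Ω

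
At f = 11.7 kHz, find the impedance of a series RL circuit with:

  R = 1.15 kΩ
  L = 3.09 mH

Step 1 — Angular frequency: ω = 2π·f = 2π·1.17e+04 = 7.351e+04 rad/s.
Step 2 — Component impedances:
  R: Z = R = 1150 Ω
  L: Z = jωL = j·7.351e+04·0.00309 = 0 + j227.2 Ω
Step 3 — Series combination: Z_total = R + L = 1150 + j227.2 Ω = 1172∠11.2° Ω.

Z = 1150 + j227.2 Ω = 1172∠11.2° Ω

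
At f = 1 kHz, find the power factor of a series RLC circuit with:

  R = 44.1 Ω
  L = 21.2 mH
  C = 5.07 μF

Step 1 — Angular frequency: ω = 2π·f = 2π·1000 = 6283 rad/s.
Step 2 — Component impedances:
  R: Z = R = 44.1 Ω
  L: Z = jωL = j·6283·0.0212 = 0 + j133.2 Ω
  C: Z = 1/(jωC) = -j/(ω·C) = 0 - j31.39 Ω
Step 3 — Series combination: Z_total = R + L + C = 44.1 + j101.8 Ω = 111∠66.6° Ω.
Step 4 — Power factor: PF = cos(φ) = Re(Z)/|Z| = 44.1/110.95 = 0.3975.
Step 5 — Type: Im(Z) = 101.8 ⇒ lagging (phase φ = 66.6°).

PF = 0.3975 (lagging, φ = 66.6°)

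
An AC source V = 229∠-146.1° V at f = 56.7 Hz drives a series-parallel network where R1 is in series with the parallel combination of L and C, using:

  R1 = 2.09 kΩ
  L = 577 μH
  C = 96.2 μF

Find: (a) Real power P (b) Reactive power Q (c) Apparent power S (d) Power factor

Step 1 — Angular frequency: ω = 2π·f = 2π·56.7 = 356.3 rad/s.
Step 2 — Component impedances:
  R1: Z = R = 2090 Ω
  L: Z = jωL = j·356.3·0.000577 = 0 + j0.2056 Ω
  C: Z = 1/(jωC) = -j/(ω·C) = 0 - j29.18 Ω
Step 3 — Parallel branch: L || C = 1/(1/L + 1/C) = 0 + j0.207 Ω.
Step 4 — Series with R1: Z_total = R1 + (L || C) = 2090 + j0.207 Ω = 2090∠0.0° Ω.
Step 5 — Source phasor: V = 229∠-146.1° V = -190.1 - j127.7 V.
Step 6 — Current: I = V / Z = -0.09095 - j0.0611 A = 0.1096∠-146.1° A.
Step 7 — Complex power: S = V·I* = 25.09 + j0.002485 VA.
Step 8 — Real power: P = Re(S) = 25.09 W.
Step 9 — Reactive power: Q = Im(S) = 0.002485 VAR.
Step 10 — Apparent power: |S| = 25.09 VA.
Step 11 — Power factor: PF = P/|S| = 1 (lagging).

(a) P = 25.09 W  (b) Q = 0.002485 VAR  (c) S = 25.09 VA  (d) PF = 1 (lagging)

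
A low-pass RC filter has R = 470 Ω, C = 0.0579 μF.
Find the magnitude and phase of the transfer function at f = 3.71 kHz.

Step 1 — Angular frequency: ω = 2π·3710 = 2.331e+04 rad/s.
Step 2 — Transfer function: H(jω) = 1/(1 + jωRC).
Step 3 — Denominator: 1 + jωRC = 1 + j·2.331e+04·470·5.79e-08 = 1 + j0.6344.
Step 4 — H = 0.7131 - j0.4523.
Step 5 — Magnitude: |H| = 0.8444 (-1.5 dB); phase: φ = -32.4°.

|H| = 0.8444 (-1.5 dB), φ = -32.4°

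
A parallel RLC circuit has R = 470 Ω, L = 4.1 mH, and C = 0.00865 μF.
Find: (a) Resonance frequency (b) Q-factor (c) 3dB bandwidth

Step 1 — Resonance: ω₀ = 1/√(LC) = 1/√(0.0041·8.65e-09) = 1.679e+05 rad/s.
Step 2 — f₀ = ω₀/(2π) = 2.673e+04 Hz.
Step 3 — Parallel Q: Q = R/(ω₀L) = 470/(1.679e+05·0.0041) = 0.6827.
Step 4 — Bandwidth: Δω = ω₀/Q = 2.46e+05 rad/s; BW = Δω/(2π) = 3.915e+04 Hz.

(a) f₀ = 2.673e+04 Hz  (b) Q = 0.6827  (c) BW = 3.915e+04 Hz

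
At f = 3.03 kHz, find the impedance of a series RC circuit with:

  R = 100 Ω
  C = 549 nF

Step 1 — Angular frequency: ω = 2π·f = 2π·3030 = 1.904e+04 rad/s.
Step 2 — Component impedances:
  R: Z = R = 100 Ω
  C: Z = 1/(jωC) = -j/(ω·C) = 0 - j95.68 Ω
Step 3 — Series combination: Z_total = R + C = 100 - j95.68 Ω = 138.4∠-43.7° Ω.

Z = 100 - j95.68 Ω = 138.4∠-43.7° Ω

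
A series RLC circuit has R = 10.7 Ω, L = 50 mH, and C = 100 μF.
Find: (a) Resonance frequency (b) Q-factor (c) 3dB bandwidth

Step 1 — Resonance condition Im(Z)=0 gives ω₀ = 1/√(LC).
Step 2 — ω₀ = 1/√(0.05·0.0001) = 447.2 rad/s.
Step 3 — f₀ = ω₀/(2π) = 71.18 Hz.
Step 4 — Series Q: Q = ω₀L/R = 447.2·0.05/10.7 = 2.09.
Step 5 — 3dB bandwidth: Δω = ω₀/Q = 214 rad/s; BW = Δω/(2π) = 34.06 Hz.

(a) f₀ = 71.18 Hz  (b) Q = 2.09  (c) BW = 34.06 Hz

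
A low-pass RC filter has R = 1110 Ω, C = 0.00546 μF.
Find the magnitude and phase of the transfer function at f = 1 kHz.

Step 1 — Angular frequency: ω = 2π·1000 = 6283 rad/s.
Step 2 — Transfer function: H(jω) = 1/(1 + jωRC).
Step 3 — Denominator: 1 + jωRC = 1 + j·6283·1110·5.46e-09 = 1 + j0.03808.
Step 4 — H = 0.9986 - j0.03802.
Step 5 — Magnitude: |H| = 0.9993 (-0.0 dB); phase: φ = -2.2°.

|H| = 0.9993 (-0.0 dB), φ = -2.2°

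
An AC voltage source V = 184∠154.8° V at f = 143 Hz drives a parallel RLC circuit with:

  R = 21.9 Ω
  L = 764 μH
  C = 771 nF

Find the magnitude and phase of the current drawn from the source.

Step 1 — Angular frequency: ω = 2π·f = 2π·143 = 898.5 rad/s.
Step 2 — Component impedances:
  R: Z = R = 21.9 Ω
  L: Z = jωL = j·898.5·0.000764 = 0 + j0.6865 Ω
  C: Z = 1/(jωC) = -j/(ω·C) = 0 - j1444 Ω
Step 3 — Parallel combination: 1/Z_total = 1/R + 1/L + 1/C; Z_total = 0.02152 + j0.6861 Ω = 0.6864∠88.2° Ω.
Step 4 — Source phasor: V = 184∠154.8° V = -166.5 + j78.34 V.
Step 5 — Ohm's law: I = V / Z_total = (-166.5 + j78.34) / (0.02152 + j0.6861) = 106.5 + j246 A.
Step 6 — Convert to polar: |I| = 268 A, ∠I = 66.6°.

I = 268∠66.6° A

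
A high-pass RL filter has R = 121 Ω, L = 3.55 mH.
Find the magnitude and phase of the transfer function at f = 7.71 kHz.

Step 1 — Angular frequency: ω = 2π·7710 = 4.844e+04 rad/s.
Step 2 — Transfer function: H(jω) = jωL/(R + jωL).
Step 3 — Numerator jωL = j·172; denominator R + jωL = 121 + j172.
Step 4 — H = 0.6689 + j0.4706.
Step 5 — Magnitude: |H| = 0.8178 (-1.7 dB); phase: φ = 35.1°.

|H| = 0.8178 (-1.7 dB), φ = 35.1°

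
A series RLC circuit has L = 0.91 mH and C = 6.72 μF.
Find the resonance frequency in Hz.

Step 1 — Resonance condition Im(Z)=0 gives ω₀ = 1/√(LC).
Step 2 — ω₀ = 1/√(0.00091·6.72e-06) = 1.279e+04 rad/s.
Step 3 — f₀ = ω₀/(2π) = 2035 Hz.

f₀ = 2035 Hz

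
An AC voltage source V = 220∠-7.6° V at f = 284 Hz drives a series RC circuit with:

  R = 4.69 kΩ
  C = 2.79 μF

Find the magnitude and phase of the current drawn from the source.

Step 1 — Angular frequency: ω = 2π·f = 2π·284 = 1784 rad/s.
Step 2 — Component impedances:
  R: Z = R = 4690 Ω
  C: Z = 1/(jωC) = -j/(ω·C) = 0 - j200.9 Ω
Step 3 — Series combination: Z_total = R + C = 4690 - j200.9 Ω = 4694∠-2.5° Ω.
Step 4 — Source phasor: V = 220∠-7.6° V = 218.1 - j29.1 V.
Step 5 — Ohm's law: I = V / Z_total = (218.1 - j29.1) / (4690 - j200.9) = 0.04668 - j0.004205 A.
Step 6 — Convert to polar: |I| = 0.04687 A, ∠I = -5.1°.

I = 0.04687∠-5.1° A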